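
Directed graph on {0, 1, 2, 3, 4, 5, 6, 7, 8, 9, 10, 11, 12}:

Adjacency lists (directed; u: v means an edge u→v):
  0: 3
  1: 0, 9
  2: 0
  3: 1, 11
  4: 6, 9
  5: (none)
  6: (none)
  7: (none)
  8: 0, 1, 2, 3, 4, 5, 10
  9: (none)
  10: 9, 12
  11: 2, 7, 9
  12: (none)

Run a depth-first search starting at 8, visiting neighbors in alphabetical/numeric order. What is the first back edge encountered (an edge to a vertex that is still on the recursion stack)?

DFS from 8 (visiting neighbors in alphabetical/numeric order); mark gray on enter, black on exit:
8 gray
  0 gray
    3 gray
      1 gray
        1→0: 0 is gray → back edge
First back edge: 1 → 0.

1→0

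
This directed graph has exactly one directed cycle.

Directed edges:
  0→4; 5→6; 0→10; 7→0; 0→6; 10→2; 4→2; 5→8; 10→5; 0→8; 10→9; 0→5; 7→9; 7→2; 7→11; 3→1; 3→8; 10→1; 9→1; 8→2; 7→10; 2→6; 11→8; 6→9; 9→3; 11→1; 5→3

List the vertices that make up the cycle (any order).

2, 3, 6, 8, 9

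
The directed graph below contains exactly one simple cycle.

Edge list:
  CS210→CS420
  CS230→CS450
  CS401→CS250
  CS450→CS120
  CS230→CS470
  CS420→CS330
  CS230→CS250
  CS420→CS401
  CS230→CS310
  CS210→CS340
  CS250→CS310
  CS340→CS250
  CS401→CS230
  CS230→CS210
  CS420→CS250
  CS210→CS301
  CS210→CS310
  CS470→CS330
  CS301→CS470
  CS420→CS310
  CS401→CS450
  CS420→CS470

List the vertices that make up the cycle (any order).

CS210, CS230, CS401, CS420

DFS with gray/black marking from CS230:
CS230 gray
  CS470 gray
    CS330 gray
    CS330 black
  CS470 black
  CS210 gray
    CS301 gray
      CS301→CS470: CS470 black — skip
    CS301 black
    CS340 gray
      CS250 gray
        CS310 gray
        CS310 black
      CS250 black
    CS340 black
    CS420 gray
      CS420→CS330: CS330 black — skip
      CS420→CS310: CS310 black — skip
      CS420→CS470: CS470 black — skip
      CS401 gray
        CS401→CS250: CS250 black — skip
        CS401→CS230: CS230 is gray → back edge
Back edge closes the cycle CS230 → CS210 → CS420 → CS401 → CS230; its vertices are {CS210, CS230, CS401, CS420}.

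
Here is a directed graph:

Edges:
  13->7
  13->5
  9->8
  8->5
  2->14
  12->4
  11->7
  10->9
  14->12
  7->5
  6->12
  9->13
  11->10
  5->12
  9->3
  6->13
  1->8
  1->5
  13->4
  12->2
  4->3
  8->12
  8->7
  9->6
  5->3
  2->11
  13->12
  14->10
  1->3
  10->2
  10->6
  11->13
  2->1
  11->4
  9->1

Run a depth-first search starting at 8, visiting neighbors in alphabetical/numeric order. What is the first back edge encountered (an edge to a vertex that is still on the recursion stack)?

DFS from 8 (visiting neighbors in alphabetical/numeric order); mark gray on enter, black on exit:
8 gray
  5 gray
    3 gray
    3 black
    12 gray
      2 gray
        1 gray
          1→3: 3 black — skip
          1→5: 5 is gray → back edge
First back edge: 1 → 5.

1->5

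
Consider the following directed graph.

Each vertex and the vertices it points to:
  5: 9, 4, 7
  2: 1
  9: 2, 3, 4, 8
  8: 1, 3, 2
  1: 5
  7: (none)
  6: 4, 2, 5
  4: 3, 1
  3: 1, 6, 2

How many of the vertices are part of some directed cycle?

8

A vertex is on a directed cycle iff it belongs to a strongly connected component of size ≥ 2 (or has a self-loop).
The vertices on cycles are {1, 2, 3, 4, 5, 6, 8, 9} — 8 in total.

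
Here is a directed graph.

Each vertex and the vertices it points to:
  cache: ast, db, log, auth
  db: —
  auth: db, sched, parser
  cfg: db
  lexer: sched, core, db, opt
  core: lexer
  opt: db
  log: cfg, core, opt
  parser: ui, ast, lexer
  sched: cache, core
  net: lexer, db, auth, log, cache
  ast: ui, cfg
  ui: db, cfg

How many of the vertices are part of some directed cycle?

A vertex is on a directed cycle iff it belongs to a strongly connected component of size ≥ 2 (or has a self-loop).
The vertices on cycles are {log, auth, core, cache, lexer, sched, parser} — 7 in total.

7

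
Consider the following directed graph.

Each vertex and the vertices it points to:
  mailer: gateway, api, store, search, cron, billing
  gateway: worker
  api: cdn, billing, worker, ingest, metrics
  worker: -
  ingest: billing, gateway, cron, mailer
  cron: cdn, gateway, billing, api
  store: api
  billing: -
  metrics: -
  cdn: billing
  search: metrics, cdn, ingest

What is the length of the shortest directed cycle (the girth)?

3

For each vertex v, BFS finds the shortest path from v back to v.
The shortest such closed walk is mailer → api → ingest → mailer, length 3.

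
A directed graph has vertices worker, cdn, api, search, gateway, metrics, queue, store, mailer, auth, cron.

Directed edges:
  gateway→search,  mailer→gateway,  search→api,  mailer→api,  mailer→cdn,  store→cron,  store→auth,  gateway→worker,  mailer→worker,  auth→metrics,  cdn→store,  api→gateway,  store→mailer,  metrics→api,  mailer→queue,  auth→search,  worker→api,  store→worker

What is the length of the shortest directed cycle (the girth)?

3

For each vertex v, BFS finds the shortest path from v back to v.
The shortest such closed walk is mailer → cdn → store → mailer, length 3.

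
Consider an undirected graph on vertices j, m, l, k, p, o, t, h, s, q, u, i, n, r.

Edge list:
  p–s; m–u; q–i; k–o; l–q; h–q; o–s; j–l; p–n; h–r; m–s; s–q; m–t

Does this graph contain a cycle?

No

DFS, tracking each vertex's parent; an edge to a visited non-parent vertex closes a cycle.
Start from t:
visit t (parent –)
  visit m (parent t)
    m–t: parent, skip
    visit u (parent m)
      u–m: parent, skip
    visit s (parent m)
      visit p (parent s)
        visit n (parent p)
          n–p: parent, skip
        p–s: parent, skip
      s–m: parent, skip
      visit q (parent s)
        visit l (parent q)
          l–q: parent, skip
          visit j (parent l)
            j–l: parent, skip
        visit h (parent q)
          h–q: parent, skip
          visit r (parent h)
            r–h: parent, skip
        q–s: parent, skip
        visit i (parent q)
          i–q: parent, skip
      visit o (parent s)
        o–s: parent, skip
        visit k (parent o)
          k–o: parent, skip
No non-parent visited neighbor found — the graph is a forest.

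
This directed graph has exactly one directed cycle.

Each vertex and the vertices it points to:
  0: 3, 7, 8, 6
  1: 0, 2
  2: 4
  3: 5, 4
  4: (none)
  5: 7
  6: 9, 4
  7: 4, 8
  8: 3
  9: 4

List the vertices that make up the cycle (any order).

3, 5, 7, 8

DFS with gray/black marking from 8:
8 gray
  3 gray
    5 gray
      7 gray
        4 gray
        4 black
        7→8: 8 is gray → back edge
Back edge closes the cycle 8 → 3 → 5 → 7 → 8; its vertices are {3, 5, 7, 8}.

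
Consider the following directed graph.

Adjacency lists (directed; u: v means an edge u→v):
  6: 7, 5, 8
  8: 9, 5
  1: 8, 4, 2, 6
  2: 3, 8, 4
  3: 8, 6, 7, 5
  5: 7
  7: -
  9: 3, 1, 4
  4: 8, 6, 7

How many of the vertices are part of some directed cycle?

7

A vertex is on a directed cycle iff it belongs to a strongly connected component of size ≥ 2 (or has a self-loop).
The vertices on cycles are {1, 2, 3, 4, 6, 8, 9} — 7 in total.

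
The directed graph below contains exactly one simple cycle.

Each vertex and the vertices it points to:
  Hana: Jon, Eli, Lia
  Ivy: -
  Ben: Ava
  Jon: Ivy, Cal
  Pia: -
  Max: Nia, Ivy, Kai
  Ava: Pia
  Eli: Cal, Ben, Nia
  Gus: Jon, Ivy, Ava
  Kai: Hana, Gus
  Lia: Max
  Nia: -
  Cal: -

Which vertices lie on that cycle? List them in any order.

Kai, Lia, Max, Hana

DFS with gray/black marking from Kai:
Kai gray
  Hana gray
    Jon gray
      Ivy gray
      Ivy black
      Cal gray
      Cal black
    Jon black
    Eli gray
      Eli→Cal: Cal black — skip
      Ben gray
        Ava gray
          Pia gray
          Pia black
        Ava black
      Ben black
      Nia gray
      Nia black
    Eli black
    Lia gray
      Max gray
        Max→Nia: Nia black — skip
        Max→Ivy: Ivy black — skip
        Max→Kai: Kai is gray → back edge
Back edge closes the cycle Kai → Hana → Lia → Max → Kai; its vertices are {Kai, Lia, Max, Hana}.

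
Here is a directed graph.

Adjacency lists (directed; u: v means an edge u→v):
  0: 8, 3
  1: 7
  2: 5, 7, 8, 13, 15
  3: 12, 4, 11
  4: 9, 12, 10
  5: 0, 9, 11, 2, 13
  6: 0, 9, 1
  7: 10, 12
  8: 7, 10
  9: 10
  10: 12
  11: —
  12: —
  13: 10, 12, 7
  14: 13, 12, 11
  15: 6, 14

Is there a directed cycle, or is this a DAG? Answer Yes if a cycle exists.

Yes

DFS with white/gray/black marking, starting from 4:
4 gray
  9 gray
    10 gray
      12 gray
      12 black
    10 black
  9 black
  4→12: 12 black — skip
  4→10: 10 black — skip
4 black
0 gray
  8 gray
    7 gray
      7→10: 10 black — skip
      7→12: 12 black — skip
    7 black
    8→10: 10 black — skip
  8 black
  3 gray
    3→12: 12 black — skip
    3→4: 4 black — skip
    11 gray
    11 black
  3 black
0 black
1 gray
  1→7: 7 black — skip
1 black
2 gray
  5 gray
    5→0: 0 black — skip
    5→9: 9 black — skip
    5→11: 11 black — skip
    5→2: 2 is gray → back edge
Back edge found, so a cycle exists: 2 → 5 → 2.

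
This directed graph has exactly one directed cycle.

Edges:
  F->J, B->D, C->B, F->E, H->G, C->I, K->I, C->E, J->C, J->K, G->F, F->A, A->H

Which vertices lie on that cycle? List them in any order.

DFS with gray/black marking from F:
F gray
  E gray
  E black
  A gray
    H gray
      G gray
        G→F: F is gray → back edge
Back edge closes the cycle F → A → H → G → F; its vertices are {A, F, G, H}.

A, F, G, H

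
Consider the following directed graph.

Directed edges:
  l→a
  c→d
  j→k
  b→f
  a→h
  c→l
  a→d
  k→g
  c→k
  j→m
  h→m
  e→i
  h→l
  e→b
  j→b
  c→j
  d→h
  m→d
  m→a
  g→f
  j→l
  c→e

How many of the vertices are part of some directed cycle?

5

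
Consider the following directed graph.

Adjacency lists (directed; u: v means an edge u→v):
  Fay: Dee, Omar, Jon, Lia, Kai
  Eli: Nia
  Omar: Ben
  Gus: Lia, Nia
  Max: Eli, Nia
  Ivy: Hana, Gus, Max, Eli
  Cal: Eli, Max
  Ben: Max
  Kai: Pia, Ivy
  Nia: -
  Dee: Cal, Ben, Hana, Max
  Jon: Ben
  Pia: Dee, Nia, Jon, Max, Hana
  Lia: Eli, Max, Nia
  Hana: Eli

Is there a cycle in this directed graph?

No

DFS with white/gray/black marking, starting from Jon:
Jon gray
  Ben gray
    Max gray
      Eli gray
        Nia gray
        Nia black
      Eli black
      Max→Nia: Nia black — skip
    Max black
  Ben black
Jon black
Fay gray
  Dee gray
    Cal gray
      Cal→Eli: Eli black — skip
      Cal→Max: Max black — skip
    Cal black
    Dee→Ben: Ben black — skip
    Hana gray
      Hana→Eli: Eli black — skip
    Hana black
    Dee→Max: Max black — skip
  Dee black
  Omar gray
    Omar→Ben: Ben black — skip
  Omar black
  Fay→Jon: Jon black — skip
  Lia gray
    Lia→Eli: Eli black — skip
    Lia→Max: Max black — skip
    Lia→Nia: Nia black — skip
  Lia black
  Kai gray
    Pia gray
      Pia→Dee: Dee black — skip
      Pia→Nia: Nia black — skip
      Pia→Jon: Jon black — skip
      Pia→Max: Max black — skip
      Pia→Hana: Hana black — skip
    Pia black
    Ivy gray
      Ivy→Hana: Hana black — skip
      Gus gray
        Gus→Lia: Lia black — skip
        Gus→Nia: Nia black — skip
      Gus black
      Ivy→Max: Max black — skip
      Ivy→Eli: Eli black — skip
    Ivy black
  Kai black
Fay black
Every edge goes to a white or black vertex — no back edge, so the graph is acyclic.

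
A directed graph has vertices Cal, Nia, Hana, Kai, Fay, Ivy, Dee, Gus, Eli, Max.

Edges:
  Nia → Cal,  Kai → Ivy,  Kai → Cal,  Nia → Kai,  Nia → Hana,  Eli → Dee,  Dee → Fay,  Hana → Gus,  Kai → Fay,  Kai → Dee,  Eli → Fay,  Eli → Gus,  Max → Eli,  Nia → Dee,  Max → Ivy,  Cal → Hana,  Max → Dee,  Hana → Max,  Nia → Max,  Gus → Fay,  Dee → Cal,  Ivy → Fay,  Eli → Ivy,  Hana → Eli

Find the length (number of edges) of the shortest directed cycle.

4

For each vertex v, BFS finds the shortest path from v back to v.
The shortest such closed walk is Hana → Eli → Dee → Cal → Hana, length 4.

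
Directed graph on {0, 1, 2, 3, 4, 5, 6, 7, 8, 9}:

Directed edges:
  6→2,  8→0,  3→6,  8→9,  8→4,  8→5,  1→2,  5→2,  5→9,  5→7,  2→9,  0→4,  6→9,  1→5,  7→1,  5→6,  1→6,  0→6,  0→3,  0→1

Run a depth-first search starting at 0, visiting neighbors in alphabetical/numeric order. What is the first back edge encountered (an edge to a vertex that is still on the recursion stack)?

7->1

DFS from 0 (visiting neighbors in alphabetical/numeric order); mark gray on enter, black on exit:
0 gray
  1 gray
    2 gray
      9 gray
      9 black
    2 black
    5 gray
      5→2: 2 black — skip
      6 gray
        6→2: 2 black — skip
        6→9: 9 black — skip
      6 black
      7 gray
        7→1: 1 is gray → back edge
First back edge: 7 → 1.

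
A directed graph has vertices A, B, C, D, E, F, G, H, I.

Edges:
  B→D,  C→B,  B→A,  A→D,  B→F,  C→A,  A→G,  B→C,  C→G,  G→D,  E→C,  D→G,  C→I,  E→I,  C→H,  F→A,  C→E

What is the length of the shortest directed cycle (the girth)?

For each vertex v, BFS finds the shortest path from v back to v.
The shortest such closed walk is B → C → B, length 2.

2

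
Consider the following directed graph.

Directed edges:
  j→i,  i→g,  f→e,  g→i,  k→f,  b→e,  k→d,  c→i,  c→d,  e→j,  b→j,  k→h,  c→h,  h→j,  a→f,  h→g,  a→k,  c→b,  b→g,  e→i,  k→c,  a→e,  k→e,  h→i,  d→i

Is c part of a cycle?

c lies on a cycle iff there is a path from c back to itself.
Exploring from c, it never reaches itself; equivalently, its strongly connected component is a singleton.

No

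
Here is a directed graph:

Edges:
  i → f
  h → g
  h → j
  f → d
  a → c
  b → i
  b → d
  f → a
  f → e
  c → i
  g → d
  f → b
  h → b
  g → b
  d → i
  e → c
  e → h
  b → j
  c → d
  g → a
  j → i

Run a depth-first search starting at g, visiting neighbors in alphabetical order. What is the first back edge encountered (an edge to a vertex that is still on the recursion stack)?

f→a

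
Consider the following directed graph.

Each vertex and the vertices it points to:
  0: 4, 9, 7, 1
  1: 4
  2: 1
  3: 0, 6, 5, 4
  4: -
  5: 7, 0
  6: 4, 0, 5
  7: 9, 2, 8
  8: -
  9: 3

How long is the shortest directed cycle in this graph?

3

For each vertex v, BFS finds the shortest path from v back to v.
The shortest such closed walk is 9 → 3 → 0 → 9, length 3.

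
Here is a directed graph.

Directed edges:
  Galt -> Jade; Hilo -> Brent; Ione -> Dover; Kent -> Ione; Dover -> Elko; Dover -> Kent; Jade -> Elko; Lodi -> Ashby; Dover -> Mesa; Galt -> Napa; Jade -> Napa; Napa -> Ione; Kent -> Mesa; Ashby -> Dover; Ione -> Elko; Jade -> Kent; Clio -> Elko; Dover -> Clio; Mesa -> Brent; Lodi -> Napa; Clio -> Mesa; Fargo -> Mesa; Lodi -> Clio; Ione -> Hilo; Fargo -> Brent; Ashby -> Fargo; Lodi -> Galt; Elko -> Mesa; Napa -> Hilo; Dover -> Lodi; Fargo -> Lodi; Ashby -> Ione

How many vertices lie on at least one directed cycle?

A vertex is on a directed cycle iff it belongs to a strongly connected component of size ≥ 2 (or has a self-loop).
The vertices on cycles are {Galt, Ione, Jade, Kent, Lodi, Napa, Ashby, Dover, Fargo} — 9 in total.

9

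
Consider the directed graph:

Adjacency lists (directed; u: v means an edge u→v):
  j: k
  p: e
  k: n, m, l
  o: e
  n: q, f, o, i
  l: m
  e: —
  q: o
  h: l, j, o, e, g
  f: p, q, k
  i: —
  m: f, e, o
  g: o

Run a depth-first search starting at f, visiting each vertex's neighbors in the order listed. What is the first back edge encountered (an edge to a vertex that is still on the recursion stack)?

n->f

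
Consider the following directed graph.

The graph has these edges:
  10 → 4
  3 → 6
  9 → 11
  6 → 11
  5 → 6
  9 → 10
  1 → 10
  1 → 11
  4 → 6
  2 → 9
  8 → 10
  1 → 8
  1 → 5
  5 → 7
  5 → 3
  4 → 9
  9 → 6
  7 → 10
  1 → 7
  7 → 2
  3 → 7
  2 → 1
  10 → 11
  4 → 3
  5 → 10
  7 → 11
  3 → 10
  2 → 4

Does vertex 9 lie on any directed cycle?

9 is on a cycle iff 9 can reach itself via ≥1 edge.
9 → 10 → 4 → 9 — yes.

Yes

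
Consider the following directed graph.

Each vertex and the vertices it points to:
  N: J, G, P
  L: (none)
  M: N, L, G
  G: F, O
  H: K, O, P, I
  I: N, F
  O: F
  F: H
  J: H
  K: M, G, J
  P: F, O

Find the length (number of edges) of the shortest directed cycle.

3

For each vertex v, BFS finds the shortest path from v back to v.
The shortest such closed walk is K → J → H → K, length 3.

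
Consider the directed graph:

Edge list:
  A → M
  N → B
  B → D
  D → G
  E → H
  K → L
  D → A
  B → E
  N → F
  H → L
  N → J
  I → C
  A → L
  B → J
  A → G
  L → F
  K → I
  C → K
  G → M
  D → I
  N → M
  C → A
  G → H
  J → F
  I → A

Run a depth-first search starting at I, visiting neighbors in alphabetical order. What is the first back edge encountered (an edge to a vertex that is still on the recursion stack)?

DFS from I (visiting neighbors in alphabetical order); mark gray on enter, black on exit:
I gray
  A gray
    G gray
      H gray
        L gray
          F gray
          F black
        L black
      H black
      M gray
      M black
    G black
    A→L: L black — skip
    A→M: M black — skip
  A black
  C gray
    C→A: A black — skip
    K gray
      K→I: I is gray → back edge
First back edge: K → I.

K→I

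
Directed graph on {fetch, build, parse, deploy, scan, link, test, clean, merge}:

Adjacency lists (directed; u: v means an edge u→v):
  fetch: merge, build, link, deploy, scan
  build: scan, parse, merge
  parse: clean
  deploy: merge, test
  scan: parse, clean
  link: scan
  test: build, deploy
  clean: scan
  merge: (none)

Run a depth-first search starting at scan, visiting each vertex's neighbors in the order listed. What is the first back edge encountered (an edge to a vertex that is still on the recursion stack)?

DFS from scan (visiting each vertex's neighbors in the order listed); mark gray on enter, black on exit:
scan gray
  parse gray
    clean gray
      clean→scan: scan is gray → back edge
First back edge: clean → scan.

clean→scan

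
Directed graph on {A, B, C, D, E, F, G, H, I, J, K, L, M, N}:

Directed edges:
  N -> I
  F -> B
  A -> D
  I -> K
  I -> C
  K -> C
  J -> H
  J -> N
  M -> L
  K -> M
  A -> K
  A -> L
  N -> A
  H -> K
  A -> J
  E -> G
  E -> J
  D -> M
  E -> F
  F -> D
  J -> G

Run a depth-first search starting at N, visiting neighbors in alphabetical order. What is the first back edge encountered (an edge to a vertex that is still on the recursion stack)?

DFS from N (visiting neighbors in alphabetical order); mark gray on enter, black on exit:
N gray
  A gray
    D gray
      M gray
        L gray
        L black
      M black
    D black
    J gray
      G gray
      G black
      H gray
        K gray
          C gray
          C black
          K→M: M black — skip
        K black
      H black
      J→N: N is gray → back edge
First back edge: J → N.

J→N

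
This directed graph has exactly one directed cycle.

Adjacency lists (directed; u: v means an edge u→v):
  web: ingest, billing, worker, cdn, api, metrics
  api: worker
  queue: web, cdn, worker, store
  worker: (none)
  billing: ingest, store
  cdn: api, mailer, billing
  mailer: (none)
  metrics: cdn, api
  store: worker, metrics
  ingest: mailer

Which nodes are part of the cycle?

DFS with gray/black marking from cdn:
cdn gray
  api gray
    worker gray
    worker black
  api black
  mailer gray
  mailer black
  billing gray
    ingest gray
      ingest→mailer: mailer black — skip
    ingest black
    store gray
      store→worker: worker black — skip
      metrics gray
        metrics→cdn: cdn is gray → back edge
Back edge closes the cycle cdn → billing → store → metrics → cdn; its vertices are {cdn, store, billing, metrics}.

cdn, store, billing, metrics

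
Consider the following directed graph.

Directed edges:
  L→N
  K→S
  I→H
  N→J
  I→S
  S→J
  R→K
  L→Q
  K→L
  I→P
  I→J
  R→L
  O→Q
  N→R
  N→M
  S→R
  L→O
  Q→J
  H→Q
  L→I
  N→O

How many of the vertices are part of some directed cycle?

6

A vertex is on a directed cycle iff it belongs to a strongly connected component of size ≥ 2 (or has a self-loop).
The vertices on cycles are {I, K, L, N, R, S} — 6 in total.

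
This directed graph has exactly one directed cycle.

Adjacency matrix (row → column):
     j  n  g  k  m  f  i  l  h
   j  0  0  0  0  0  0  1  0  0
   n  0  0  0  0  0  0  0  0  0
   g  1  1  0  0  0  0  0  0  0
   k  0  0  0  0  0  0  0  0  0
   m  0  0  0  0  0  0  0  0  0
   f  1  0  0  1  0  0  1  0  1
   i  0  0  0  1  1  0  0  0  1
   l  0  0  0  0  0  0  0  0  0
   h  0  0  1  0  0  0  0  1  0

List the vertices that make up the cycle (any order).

g, h, i, j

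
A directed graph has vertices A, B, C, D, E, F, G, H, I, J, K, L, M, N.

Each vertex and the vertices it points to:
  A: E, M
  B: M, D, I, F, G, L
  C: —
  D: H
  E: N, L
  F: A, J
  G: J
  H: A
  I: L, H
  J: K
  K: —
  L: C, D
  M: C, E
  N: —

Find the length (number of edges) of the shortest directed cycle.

5

For each vertex v, BFS finds the shortest path from v back to v.
The shortest such closed walk is E → L → D → H → A → E, length 5.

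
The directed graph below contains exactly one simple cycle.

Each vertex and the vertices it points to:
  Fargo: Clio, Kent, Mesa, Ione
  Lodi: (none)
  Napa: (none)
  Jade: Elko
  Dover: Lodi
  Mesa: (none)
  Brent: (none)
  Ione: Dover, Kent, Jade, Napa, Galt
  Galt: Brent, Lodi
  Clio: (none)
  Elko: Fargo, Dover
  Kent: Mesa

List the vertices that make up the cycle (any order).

Elko, Ione, Jade, Fargo

DFS with gray/black marking from Ione:
Ione gray
  Dover gray
    Lodi gray
    Lodi black
  Dover black
  Kent gray
    Mesa gray
    Mesa black
  Kent black
  Jade gray
    Elko gray
      Fargo gray
        Clio gray
        Clio black
        Fargo→Kent: Kent black — skip
        Fargo→Mesa: Mesa black — skip
        Fargo→Ione: Ione is gray → back edge
Back edge closes the cycle Ione → Jade → Elko → Fargo → Ione; its vertices are {Elko, Ione, Jade, Fargo}.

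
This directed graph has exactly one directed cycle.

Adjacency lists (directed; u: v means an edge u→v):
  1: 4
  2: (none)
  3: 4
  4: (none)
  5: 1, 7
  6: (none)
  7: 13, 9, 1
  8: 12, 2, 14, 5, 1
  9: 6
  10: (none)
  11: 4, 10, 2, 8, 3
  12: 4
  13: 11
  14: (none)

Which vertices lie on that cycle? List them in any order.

5, 7, 8, 11, 13

DFS with gray/black marking from 7:
7 gray
  13 gray
    11 gray
      4 gray
      4 black
      10 gray
      10 black
      2 gray
      2 black
      8 gray
        12 gray
          12→4: 4 black — skip
        12 black
        8→2: 2 black — skip
        14 gray
        14 black
        5 gray
          1 gray
            1→4: 4 black — skip
          1 black
          5→7: 7 is gray → back edge
Back edge closes the cycle 7 → 13 → 11 → 8 → 5 → 7; its vertices are {5, 7, 8, 11, 13}.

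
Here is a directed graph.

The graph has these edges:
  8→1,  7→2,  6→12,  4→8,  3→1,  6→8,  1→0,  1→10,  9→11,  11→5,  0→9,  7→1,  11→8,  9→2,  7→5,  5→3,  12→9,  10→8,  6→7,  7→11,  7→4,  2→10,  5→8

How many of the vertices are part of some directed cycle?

A vertex is on a directed cycle iff it belongs to a strongly connected component of size ≥ 2 (or has a self-loop).
The vertices on cycles are {0, 1, 2, 3, 5, 8, 9, 10, 11} — 9 in total.

9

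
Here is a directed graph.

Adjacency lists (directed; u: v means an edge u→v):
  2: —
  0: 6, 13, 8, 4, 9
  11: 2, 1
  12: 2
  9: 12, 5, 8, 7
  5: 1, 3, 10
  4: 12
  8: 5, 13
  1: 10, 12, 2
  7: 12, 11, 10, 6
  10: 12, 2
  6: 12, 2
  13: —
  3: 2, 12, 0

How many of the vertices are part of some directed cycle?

A vertex is on a directed cycle iff it belongs to a strongly connected component of size ≥ 2 (or has a self-loop).
The vertices on cycles are {0, 3, 5, 8, 9} — 5 in total.

5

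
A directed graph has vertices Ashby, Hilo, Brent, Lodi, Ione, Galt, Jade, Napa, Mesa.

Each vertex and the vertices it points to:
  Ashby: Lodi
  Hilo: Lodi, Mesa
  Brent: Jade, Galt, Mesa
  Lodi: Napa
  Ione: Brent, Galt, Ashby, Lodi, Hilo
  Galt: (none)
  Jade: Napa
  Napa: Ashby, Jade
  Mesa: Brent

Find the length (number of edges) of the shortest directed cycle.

For each vertex v, BFS finds the shortest path from v back to v.
The shortest such closed walk is Mesa → Brent → Mesa, length 2.

2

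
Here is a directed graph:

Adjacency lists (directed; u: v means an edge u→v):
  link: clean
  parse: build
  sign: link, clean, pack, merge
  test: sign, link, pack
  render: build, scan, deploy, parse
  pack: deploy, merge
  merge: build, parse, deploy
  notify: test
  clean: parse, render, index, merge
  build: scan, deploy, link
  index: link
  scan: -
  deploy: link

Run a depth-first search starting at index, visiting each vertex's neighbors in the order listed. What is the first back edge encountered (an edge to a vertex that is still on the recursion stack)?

DFS from index (visiting each vertex's neighbors in the order listed); mark gray on enter, black on exit:
index gray
  link gray
    clean gray
      parse gray
        build gray
          scan gray
          scan black
          deploy gray
            deploy→link: link is gray → back edge
First back edge: deploy → link.

deploy->link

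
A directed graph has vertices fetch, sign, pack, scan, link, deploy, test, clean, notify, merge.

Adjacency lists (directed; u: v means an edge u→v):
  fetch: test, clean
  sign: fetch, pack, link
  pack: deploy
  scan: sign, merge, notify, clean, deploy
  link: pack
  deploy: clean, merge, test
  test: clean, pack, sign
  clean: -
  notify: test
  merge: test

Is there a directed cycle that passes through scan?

No

scan lies on a cycle iff there is a path from scan back to itself.
Exploring from scan, it never reaches itself; equivalently, its strongly connected component is a singleton.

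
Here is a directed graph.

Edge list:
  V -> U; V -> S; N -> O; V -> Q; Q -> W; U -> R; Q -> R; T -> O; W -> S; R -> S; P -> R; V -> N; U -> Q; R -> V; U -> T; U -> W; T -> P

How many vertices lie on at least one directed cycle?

A vertex is on a directed cycle iff it belongs to a strongly connected component of size ≥ 2 (or has a self-loop).
The vertices on cycles are {P, Q, R, T, U, V} — 6 in total.

6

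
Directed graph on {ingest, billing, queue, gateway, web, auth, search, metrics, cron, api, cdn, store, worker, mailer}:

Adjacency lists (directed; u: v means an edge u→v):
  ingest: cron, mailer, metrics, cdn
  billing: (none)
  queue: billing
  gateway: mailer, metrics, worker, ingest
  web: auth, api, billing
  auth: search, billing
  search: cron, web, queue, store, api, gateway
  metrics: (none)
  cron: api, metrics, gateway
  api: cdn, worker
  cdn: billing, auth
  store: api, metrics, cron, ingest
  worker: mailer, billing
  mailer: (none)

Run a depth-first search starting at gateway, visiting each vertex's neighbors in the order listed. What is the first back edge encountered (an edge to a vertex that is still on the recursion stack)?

DFS from gateway (visiting each vertex's neighbors in the order listed); mark gray on enter, black on exit:
gateway gray
  mailer gray
  mailer black
  metrics gray
  metrics black
  worker gray
    worker→mailer: mailer black — skip
    billing gray
    billing black
  worker black
  ingest gray
    cron gray
      api gray
        cdn gray
          cdn→billing: billing black — skip
          auth gray
            search gray
              search→cron: cron is gray → back edge
First back edge: search → cron.

search->cron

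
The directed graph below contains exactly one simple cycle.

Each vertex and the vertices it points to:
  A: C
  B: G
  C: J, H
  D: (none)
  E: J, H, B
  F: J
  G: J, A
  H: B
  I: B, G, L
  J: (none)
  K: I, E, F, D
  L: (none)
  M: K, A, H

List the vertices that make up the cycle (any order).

A, B, C, G, H

DFS with gray/black marking from A:
A gray
  C gray
    J gray
    J black
    H gray
      B gray
        G gray
          G→J: J black — skip
          G→A: A is gray → back edge
Back edge closes the cycle A → C → H → B → G → A; its vertices are {A, B, C, G, H}.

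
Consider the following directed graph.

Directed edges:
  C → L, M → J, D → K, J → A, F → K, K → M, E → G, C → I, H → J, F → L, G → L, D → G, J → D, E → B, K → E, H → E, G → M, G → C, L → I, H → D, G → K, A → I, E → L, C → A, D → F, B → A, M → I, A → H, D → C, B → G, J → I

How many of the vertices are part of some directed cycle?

11

A vertex is on a directed cycle iff it belongs to a strongly connected component of size ≥ 2 (or has a self-loop).
The vertices on cycles are {A, B, C, D, E, F, G, H, J, K, M} — 11 in total.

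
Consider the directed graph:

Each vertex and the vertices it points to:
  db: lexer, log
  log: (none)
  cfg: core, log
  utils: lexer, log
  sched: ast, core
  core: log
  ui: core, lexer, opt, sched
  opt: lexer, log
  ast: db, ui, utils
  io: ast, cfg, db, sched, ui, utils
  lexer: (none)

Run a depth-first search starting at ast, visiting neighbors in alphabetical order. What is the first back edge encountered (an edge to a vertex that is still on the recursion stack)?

DFS from ast (visiting neighbors in alphabetical order); mark gray on enter, black on exit:
ast gray
  db gray
    lexer gray
    lexer black
    log gray
    log black
  db black
  ui gray
    core gray
      core→log: log black — skip
    core black
    ui→lexer: lexer black — skip
    opt gray
      opt→lexer: lexer black — skip
      opt→log: log black — skip
    opt black
    sched gray
      sched→ast: ast is gray → back edge
First back edge: sched → ast.

sched->ast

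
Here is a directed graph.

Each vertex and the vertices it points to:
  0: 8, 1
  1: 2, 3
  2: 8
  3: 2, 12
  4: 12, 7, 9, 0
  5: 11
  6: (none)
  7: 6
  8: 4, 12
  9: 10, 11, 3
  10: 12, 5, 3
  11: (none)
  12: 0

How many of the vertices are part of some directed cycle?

9

A vertex is on a directed cycle iff it belongs to a strongly connected component of size ≥ 2 (or has a self-loop).
The vertices on cycles are {0, 1, 2, 3, 4, 8, 9, 10, 12} — 9 in total.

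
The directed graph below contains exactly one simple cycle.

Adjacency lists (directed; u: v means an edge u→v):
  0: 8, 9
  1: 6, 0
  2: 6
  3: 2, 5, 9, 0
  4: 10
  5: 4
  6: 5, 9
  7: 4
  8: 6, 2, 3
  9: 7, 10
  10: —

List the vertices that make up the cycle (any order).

DFS with gray/black marking from 0:
0 gray
  8 gray
    6 gray
      5 gray
        4 gray
          10 gray
          10 black
        4 black
      5 black
      9 gray
        7 gray
          7→4: 4 black — skip
        7 black
        9→10: 10 black — skip
      9 black
    6 black
    2 gray
      2→6: 6 black — skip
    2 black
    3 gray
      3→2: 2 black — skip
      3→5: 5 black — skip
      3→9: 9 black — skip
      3→0: 0 is gray → back edge
Back edge closes the cycle 0 → 8 → 3 → 0; its vertices are {0, 3, 8}.

0, 3, 8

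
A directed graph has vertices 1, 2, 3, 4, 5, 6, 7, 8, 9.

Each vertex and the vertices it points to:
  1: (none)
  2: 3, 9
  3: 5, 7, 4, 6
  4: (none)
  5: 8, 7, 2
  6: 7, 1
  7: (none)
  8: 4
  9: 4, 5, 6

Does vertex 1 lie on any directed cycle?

1 lies on a cycle iff there is a path from 1 back to itself.
Exploring from 1, it never reaches itself; equivalently, its strongly connected component is a singleton.

No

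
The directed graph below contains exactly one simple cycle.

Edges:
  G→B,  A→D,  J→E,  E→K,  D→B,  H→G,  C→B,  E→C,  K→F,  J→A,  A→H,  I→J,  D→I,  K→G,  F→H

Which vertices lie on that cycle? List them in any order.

A, D, I, J

DFS with gray/black marking from I:
I gray
  J gray
    E gray
      C gray
        B gray
        B black
      C black
      K gray
        F gray
          H gray
            G gray
              G→B: B black — skip
            G black
          H black
        F black
        K→G: G black — skip
      K black
    E black
    A gray
      A→H: H black — skip
      D gray
        D→B: B black — skip
        D→I: I is gray → back edge
Back edge closes the cycle I → J → A → D → I; its vertices are {A, D, I, J}.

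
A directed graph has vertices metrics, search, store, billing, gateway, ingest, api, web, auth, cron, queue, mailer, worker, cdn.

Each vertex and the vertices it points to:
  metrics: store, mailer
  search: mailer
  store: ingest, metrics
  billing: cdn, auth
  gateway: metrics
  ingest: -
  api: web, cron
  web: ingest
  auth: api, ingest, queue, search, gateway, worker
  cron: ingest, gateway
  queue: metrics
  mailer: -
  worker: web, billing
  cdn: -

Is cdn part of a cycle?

No

cdn lies on a cycle iff there is a path from cdn back to itself.
Exploring from cdn, it never reaches itself; equivalently, its strongly connected component is a singleton.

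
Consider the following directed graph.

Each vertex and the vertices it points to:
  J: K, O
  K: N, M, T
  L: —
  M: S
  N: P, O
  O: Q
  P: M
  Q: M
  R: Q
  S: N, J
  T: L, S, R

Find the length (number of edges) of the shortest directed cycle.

For each vertex v, BFS finds the shortest path from v back to v.
The shortest such closed walk is K → M → S → J → K, length 4.

4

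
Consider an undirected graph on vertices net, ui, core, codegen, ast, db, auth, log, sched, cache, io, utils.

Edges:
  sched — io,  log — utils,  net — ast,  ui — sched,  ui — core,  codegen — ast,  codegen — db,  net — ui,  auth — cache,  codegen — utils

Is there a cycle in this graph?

DFS, tracking each vertex's parent; an edge to a visited non-parent vertex closes a cycle.
Start from sched:
visit sched (parent –)
  visit ui (parent sched)
    ui–sched: parent, skip
    visit core (parent ui)
      core–ui: parent, skip
    visit net (parent ui)
      net–ui: parent, skip
      visit ast (parent net)
        visit codegen (parent ast)
          visit db (parent codegen)
            db–codegen: parent, skip
          visit utils (parent codegen)
            utils–codegen: parent, skip
            visit log (parent utils)
              log–utils: parent, skip
          codegen–ast: parent, skip
        ast–net: parent, skip
  visit io (parent sched)
    io–sched: parent, skip
visit auth (parent –)
  visit cache (parent auth)
    cache–auth: parent, skip
No non-parent visited neighbor found — the graph is a forest.

No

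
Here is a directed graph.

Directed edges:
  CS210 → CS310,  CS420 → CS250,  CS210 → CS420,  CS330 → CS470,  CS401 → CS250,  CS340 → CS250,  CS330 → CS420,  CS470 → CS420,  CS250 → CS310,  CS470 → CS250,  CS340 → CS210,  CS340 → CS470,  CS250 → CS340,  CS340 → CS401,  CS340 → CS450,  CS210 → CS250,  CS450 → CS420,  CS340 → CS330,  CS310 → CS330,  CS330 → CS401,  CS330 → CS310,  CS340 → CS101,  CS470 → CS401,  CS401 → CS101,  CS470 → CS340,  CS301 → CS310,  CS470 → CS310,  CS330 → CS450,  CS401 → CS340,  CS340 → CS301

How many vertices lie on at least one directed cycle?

A vertex is on a directed cycle iff it belongs to a strongly connected component of size ≥ 2 (or has a self-loop).
The vertices on cycles are {CS210, CS250, CS301, CS310, CS330, CS340, CS401, CS420, CS450, CS470} — 10 in total.

10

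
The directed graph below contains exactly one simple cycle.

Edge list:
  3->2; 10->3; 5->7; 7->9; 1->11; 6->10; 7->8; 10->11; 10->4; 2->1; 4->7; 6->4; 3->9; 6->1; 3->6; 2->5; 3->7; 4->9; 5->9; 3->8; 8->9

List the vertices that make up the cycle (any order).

DFS with gray/black marking from 3:
3 gray
  2 gray
    1 gray
      11 gray
      11 black
    1 black
    5 gray
      9 gray
      9 black
      7 gray
        8 gray
          8→9: 9 black — skip
        8 black
        7→9: 9 black — skip
      7 black
    5 black
  2 black
  3→9: 9 black — skip
  3→8: 8 black — skip
  3→7: 7 black — skip
  6 gray
    4 gray
      4→7: 7 black — skip
      4→9: 9 black — skip
    4 black
    6→1: 1 black — skip
    10 gray
      10→4: 4 black — skip
      10→3: 3 is gray → back edge
Back edge closes the cycle 3 → 6 → 10 → 3; its vertices are {3, 6, 10}.

3, 6, 10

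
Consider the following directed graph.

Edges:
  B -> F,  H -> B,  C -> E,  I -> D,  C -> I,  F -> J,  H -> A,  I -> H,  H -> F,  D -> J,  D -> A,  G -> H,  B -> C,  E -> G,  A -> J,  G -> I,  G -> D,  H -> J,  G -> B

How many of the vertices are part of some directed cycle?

6

A vertex is on a directed cycle iff it belongs to a strongly connected component of size ≥ 2 (or has a self-loop).
The vertices on cycles are {B, C, E, G, H, I} — 6 in total.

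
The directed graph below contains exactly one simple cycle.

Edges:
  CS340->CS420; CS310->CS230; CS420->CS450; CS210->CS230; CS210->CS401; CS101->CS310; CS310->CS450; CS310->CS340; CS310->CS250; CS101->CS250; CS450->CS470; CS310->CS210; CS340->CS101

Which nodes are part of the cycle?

CS101, CS310, CS340

DFS with gray/black marking from CS310:
CS310 gray
  CS250 gray
  CS250 black
  CS340 gray
    CS420 gray
      CS450 gray
        CS470 gray
        CS470 black
      CS450 black
    CS420 black
    CS101 gray
      CS101→CS310: CS310 is gray → back edge
Back edge closes the cycle CS310 → CS340 → CS101 → CS310; its vertices are {CS101, CS310, CS340}.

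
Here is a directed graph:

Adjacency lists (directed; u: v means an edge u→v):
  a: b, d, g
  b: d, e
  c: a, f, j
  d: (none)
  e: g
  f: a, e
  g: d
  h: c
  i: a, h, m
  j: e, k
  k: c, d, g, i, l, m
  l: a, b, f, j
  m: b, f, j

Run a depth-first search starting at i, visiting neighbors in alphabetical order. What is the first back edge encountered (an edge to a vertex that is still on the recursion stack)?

k→c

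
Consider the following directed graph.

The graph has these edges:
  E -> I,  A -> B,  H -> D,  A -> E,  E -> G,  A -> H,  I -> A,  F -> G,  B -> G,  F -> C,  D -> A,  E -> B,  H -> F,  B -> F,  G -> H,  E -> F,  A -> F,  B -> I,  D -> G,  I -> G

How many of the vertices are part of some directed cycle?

A vertex is on a directed cycle iff it belongs to a strongly connected component of size ≥ 2 (or has a self-loop).
The vertices on cycles are {A, B, D, E, F, G, H, I} — 8 in total.

8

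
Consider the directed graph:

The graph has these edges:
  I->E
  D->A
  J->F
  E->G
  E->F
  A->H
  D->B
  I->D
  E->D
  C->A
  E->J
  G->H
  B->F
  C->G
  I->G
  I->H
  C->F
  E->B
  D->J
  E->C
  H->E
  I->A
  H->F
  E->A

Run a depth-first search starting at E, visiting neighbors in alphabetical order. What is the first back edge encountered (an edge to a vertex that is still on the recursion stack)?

H→E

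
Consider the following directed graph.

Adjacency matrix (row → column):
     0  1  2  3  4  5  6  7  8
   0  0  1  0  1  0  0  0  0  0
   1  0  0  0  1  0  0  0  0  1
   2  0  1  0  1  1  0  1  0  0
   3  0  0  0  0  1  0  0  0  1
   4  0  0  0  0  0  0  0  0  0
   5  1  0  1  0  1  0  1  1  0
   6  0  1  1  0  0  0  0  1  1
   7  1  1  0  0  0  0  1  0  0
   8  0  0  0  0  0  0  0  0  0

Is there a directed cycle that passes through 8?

No

8 lies on a cycle iff there is a path from 8 back to itself.
Exploring from 8, it never reaches itself; equivalently, its strongly connected component is a singleton.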